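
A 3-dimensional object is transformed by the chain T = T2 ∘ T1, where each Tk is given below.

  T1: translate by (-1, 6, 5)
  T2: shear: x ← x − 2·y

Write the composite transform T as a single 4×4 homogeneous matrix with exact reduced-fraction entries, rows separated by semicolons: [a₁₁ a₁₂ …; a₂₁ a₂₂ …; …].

T1 = [1 0 0 -1; 0 1 0 6; 0 0 1 5; 0 0 0 1]
T2·T1 = [1 -2 0 -13; 0 1 0 6; 0 0 1 5; 0 0 0 1]

T = [1 -2 0 -13; 0 1 0 6; 0 0 1 5; 0 0 0 1]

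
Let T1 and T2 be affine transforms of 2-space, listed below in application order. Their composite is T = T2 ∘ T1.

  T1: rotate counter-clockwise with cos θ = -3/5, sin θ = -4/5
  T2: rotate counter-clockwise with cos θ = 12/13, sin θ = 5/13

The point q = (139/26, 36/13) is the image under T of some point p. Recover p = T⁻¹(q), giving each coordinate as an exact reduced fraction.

T1 = [-3/5 4/5 0; -4/5 -3/5 0; 0 0 1]
T2·T1 = [-16/65 63/65 0; -63/65 -16/65 0; 0 0 1]
det M = 1; M⁻¹ = [-16/65 -63/65 0; 63/65 -16/65 0; 0 0 1]
M⁻¹ · (139/26, 36/13)ᵀ = (-4, 9/2)ᵀ

p = (-4, 9/2)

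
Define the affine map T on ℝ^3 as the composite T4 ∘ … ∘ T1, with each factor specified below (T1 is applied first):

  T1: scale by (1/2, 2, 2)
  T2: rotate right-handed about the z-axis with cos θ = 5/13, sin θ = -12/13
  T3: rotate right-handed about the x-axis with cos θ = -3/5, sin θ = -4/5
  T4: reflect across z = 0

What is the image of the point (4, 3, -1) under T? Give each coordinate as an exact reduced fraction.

T(p) = (82/13, -122/65, -54/65)

T1 scale by (1/2, 2, 2): (4, 3, -1) → (2, 6, -2)
T2 rotate right-handed about the z-axis with cos θ = 5/13, sin θ = -12/13: (2, 6, -2) → (82/13, 6/13, -2)
T3 rotate right-handed about the x-axis with cos θ = -3/5, sin θ = -4/5: (82/13, 6/13, -2) → (82/13, -122/65, 54/65)
T4 reflect across z = 0: (82/13, -122/65, 54/65) → (82/13, -122/65, -54/65)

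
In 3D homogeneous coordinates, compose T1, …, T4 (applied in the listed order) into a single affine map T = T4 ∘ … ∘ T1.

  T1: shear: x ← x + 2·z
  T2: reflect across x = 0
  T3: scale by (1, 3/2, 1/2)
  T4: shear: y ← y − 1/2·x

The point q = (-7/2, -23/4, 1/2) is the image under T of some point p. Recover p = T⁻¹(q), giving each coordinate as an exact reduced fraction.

p = (3/2, -5, 1)

T1 = [1 0 2 0; 0 1 0 0; 0 0 1 0; 0 0 0 1]
T2·T1 = [-1 0 -2 0; 0 1 0 0; 0 0 1 0; 0 0 0 1]
T3·…·T1 = [-1 0 -2 0; 0 3/2 0 0; 0 0 1/2 0; 0 0 0 1]
T4·…·T1 = [-1 0 -2 0; 1/2 3/2 1 0; 0 0 1/2 0; 0 0 0 1]
det M = -3/4; M⁻¹ = [-1 0 -4 0; 1/3 2/3 0 0; 0 0 2 0; 0 0 0 1]
M⁻¹ · (-7/2, -23/4, 1/2)ᵀ = (3/2, -5, 1)ᵀ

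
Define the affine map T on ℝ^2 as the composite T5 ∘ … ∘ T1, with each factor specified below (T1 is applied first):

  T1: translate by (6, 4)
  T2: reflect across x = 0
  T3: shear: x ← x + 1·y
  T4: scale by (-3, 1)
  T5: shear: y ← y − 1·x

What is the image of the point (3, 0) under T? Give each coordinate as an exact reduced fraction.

T(p) = (15, -11)

T1 translate by (6, 4): (3, 0) → (9, 4)
T2 reflect across x = 0: (9, 4) → (-9, 4)
T3 shear: x ← x + 1·y: (-9, 4) → (-5, 4)
T4 scale by (-3, 1): (-5, 4) → (15, 4)
T5 shear: y ← y − 1·x: (15, 4) → (15, -11)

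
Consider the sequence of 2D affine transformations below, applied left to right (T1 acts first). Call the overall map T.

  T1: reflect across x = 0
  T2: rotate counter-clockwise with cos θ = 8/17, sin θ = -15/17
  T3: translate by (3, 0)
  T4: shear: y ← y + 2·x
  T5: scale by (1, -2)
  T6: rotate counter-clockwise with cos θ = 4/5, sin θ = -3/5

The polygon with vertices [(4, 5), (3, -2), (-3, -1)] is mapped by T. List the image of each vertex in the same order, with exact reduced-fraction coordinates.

T1 reflect across x = 0: (4, 5) → (-4, 5); (3, -2) → (-3, -2); (-3, -1) → (3, -1)
T2 rotate counter-clockwise with cos θ = 8/17, sin θ = -15/17: (-4, 5) → (43/17, 100/17); (-3, -2) → (-54/17, 29/17); (3, -1) → (9/17, -53/17)
T3 translate by (3, 0): (43/17, 100/17) → (94/17, 100/17); (-54/17, 29/17) → (-3/17, 29/17); (9/17, -53/17) → (60/17, -53/17)
T4 shear: y ← y + 2·x: (94/17, 100/17) → (94/17, 288/17); (-3/17, 29/17) → (-3/17, 23/17); (60/17, -53/17) → (60/17, 67/17)
T5 scale by (1, -2): (94/17, 288/17) → (94/17, -576/17); (-3/17, 23/17) → (-3/17, -46/17); (60/17, 67/17) → (60/17, -134/17)
T6 rotate counter-clockwise with cos θ = 4/5, sin θ = -3/5: (94/17, -576/17) → (-1352/85, -2586/85); (-3/17, -46/17) → (-30/17, -35/17); (60/17, -134/17) → (-162/85, -716/85)

image vertices: (-1352/85, -2586/85), (-30/17, -35/17), (-162/85, -716/85)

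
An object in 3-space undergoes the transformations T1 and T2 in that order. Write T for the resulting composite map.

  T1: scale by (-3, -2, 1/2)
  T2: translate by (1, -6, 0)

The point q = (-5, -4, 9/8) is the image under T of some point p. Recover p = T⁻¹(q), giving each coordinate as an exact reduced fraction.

p = (2, -1, 9/4)

T1 = [-3 0 0 0; 0 -2 0 0; 0 0 1/2 0; 0 0 0 1]
T2·T1 = [-3 0 0 1; 0 -2 0 -6; 0 0 1/2 0; 0 0 0 1]
det M = 3; M⁻¹ = [-1/3 0 0 1/3; 0 -1/2 0 -3; 0 0 2 0; 0 0 0 1]
M⁻¹ · (-5, -4, 9/8)ᵀ = (2, -1, 9/4)ᵀ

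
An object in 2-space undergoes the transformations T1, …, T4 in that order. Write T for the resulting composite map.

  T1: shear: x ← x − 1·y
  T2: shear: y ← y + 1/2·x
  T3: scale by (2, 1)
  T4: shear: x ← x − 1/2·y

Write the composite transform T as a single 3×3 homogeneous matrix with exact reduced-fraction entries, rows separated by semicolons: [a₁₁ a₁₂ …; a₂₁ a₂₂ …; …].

T1 = [1 -1 0; 0 1 0; 0 0 1]
T2·T1 = [1 -1 0; 1/2 1/2 0; 0 0 1]
T3·…·T1 = [2 -2 0; 1/2 1/2 0; 0 0 1]
T4·…·T1 = [7/4 -9/4 0; 1/2 1/2 0; 0 0 1]

T = [7/4 -9/4 0; 1/2 1/2 0; 0 0 1]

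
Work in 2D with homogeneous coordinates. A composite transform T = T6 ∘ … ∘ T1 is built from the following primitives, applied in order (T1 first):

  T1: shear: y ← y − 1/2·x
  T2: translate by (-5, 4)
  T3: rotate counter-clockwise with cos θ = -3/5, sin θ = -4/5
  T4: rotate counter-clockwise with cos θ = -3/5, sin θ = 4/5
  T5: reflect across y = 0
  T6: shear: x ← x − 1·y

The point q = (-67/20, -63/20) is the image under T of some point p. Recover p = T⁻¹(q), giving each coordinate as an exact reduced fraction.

T1 = [1 0 0; -1/2 1 0; 0 0 1]
T2·T1 = [1 0 -5; -1/2 1 4; 0 0 1]
T3·…·T1 = [-1 4/5 31/5; -1/2 -3/5 8/5; 0 0 1]
T4·…·T1 = [1 0 -5; -1/2 1 4; 0 0 1]
T5·…·T1 = [1 0 -5; 1/2 -1 -4; 0 0 1]
T6·…·T1 = [1/2 1 -1; 1/2 -1 -4; 0 0 1]
det M = -1; M⁻¹ = [1 1 5; 1/2 -1/2 -3/2; 0 0 1]
M⁻¹ · (-67/20, -63/20)ᵀ = (-3/2, -8/5)ᵀ

p = (-3/2, -8/5)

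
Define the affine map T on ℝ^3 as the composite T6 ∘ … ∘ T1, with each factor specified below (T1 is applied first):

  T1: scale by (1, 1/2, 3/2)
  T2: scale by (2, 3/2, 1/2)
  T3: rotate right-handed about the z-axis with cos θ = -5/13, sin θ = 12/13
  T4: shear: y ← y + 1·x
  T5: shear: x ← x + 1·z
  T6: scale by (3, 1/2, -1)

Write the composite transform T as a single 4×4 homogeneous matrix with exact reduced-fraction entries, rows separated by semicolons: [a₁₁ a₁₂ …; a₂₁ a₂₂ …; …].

T = [-30/13 -27/13 9/4 0; 7/13 -51/104 0 0; 0 0 -3/4 0; 0 0 0 1]

T1 = [1 0 0 0; 0 1/2 0 0; 0 0 3/2 0; 0 0 0 1]
T2·T1 = [2 0 0 0; 0 3/4 0 0; 0 0 3/4 0; 0 0 0 1]
T3·…·T1 = [-10/13 -9/13 0 0; 24/13 -15/52 0 0; 0 0 3/4 0; 0 0 0 1]
T4·…·T1 = [-10/13 -9/13 0 0; 14/13 -51/52 0 0; 0 0 3/4 0; 0 0 0 1]
T5·…·T1 = [-10/13 -9/13 3/4 0; 14/13 -51/52 0 0; 0 0 3/4 0; 0 0 0 1]
T6·…·T1 = [-30/13 -27/13 9/4 0; 7/13 -51/104 0 0; 0 0 -3/4 0; 0 0 0 1]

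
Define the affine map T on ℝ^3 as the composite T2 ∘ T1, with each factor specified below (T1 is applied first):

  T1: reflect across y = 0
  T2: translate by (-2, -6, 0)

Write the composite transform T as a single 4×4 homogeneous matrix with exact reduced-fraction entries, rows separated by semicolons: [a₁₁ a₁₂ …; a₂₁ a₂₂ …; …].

T1 = [1 0 0 0; 0 -1 0 0; 0 0 1 0; 0 0 0 1]
T2·T1 = [1 0 0 -2; 0 -1 0 -6; 0 0 1 0; 0 0 0 1]

T = [1 0 0 -2; 0 -1 0 -6; 0 0 1 0; 0 0 0 1]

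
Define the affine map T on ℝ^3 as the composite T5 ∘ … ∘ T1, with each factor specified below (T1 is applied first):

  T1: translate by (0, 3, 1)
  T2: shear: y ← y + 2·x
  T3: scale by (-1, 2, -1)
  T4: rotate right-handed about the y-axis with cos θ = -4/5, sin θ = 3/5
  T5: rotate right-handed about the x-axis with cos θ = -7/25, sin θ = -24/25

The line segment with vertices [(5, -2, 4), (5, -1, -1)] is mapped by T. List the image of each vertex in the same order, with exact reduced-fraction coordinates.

T1 translate by (0, 3, 1): (5, -2, 4) → (5, 1, 5); (5, -1, -1) → (5, 2, 0)
T2 shear: y ← y + 2·x: (5, 1, 5) → (5, 11, 5); (5, 2, 0) → (5, 12, 0)
T3 scale by (-1, 2, -1): (5, 11, 5) → (-5, 22, -5); (5, 12, 0) → (-5, 24, 0)
T4 rotate right-handed about the y-axis with cos θ = -4/5, sin θ = 3/5: (-5, 22, -5) → (1, 22, 7); (-5, 24, 0) → (4, 24, 3)
T5 rotate right-handed about the x-axis with cos θ = -7/25, sin θ = -24/25: (1, 22, 7) → (1, 14/25, -577/25); (4, 24, 3) → (4, -96/25, -597/25)

image vertices: (1, 14/25, -577/25), (4, -96/25, -597/25)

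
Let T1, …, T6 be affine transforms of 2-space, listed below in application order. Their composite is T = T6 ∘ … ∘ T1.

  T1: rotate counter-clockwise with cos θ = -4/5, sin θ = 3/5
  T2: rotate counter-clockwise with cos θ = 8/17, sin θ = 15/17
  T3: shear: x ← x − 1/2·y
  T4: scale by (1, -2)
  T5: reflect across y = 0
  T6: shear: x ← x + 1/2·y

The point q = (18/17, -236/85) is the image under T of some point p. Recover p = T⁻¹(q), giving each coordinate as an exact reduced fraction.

p = (-1, 2)

T1 = [-4/5 -3/5 0; 3/5 -4/5 0; 0 0 1]
T2·T1 = [-77/85 36/85 0; -36/85 -77/85 0; 0 0 1]
T3·…·T1 = [-59/85 149/170 0; -36/85 -77/85 0; 0 0 1]
T4·…·T1 = [-59/85 149/170 0; 72/85 154/85 0; 0 0 1]
T5·…·T1 = [-59/85 149/170 0; -72/85 -154/85 0; 0 0 1]
T6·…·T1 = [-19/17 -1/34 0; -72/85 -154/85 0; 0 0 1]
det M = 2; M⁻¹ = [-77/85 1/68 0; 36/85 -19/34 0; 0 0 1]
M⁻¹ · (18/17, -236/85)ᵀ = (-1, 2)ᵀ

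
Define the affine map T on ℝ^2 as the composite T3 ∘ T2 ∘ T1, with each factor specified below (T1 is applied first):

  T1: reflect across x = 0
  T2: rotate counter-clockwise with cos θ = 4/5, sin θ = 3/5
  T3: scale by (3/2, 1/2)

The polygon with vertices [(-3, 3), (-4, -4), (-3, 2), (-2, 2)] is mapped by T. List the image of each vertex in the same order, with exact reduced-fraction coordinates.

T1 reflect across x = 0: (-3, 3) → (3, 3); (-4, -4) → (4, -4); (-3, 2) → (3, 2); (-2, 2) → (2, 2)
T2 rotate counter-clockwise with cos θ = 4/5, sin θ = 3/5: (3, 3) → (3/5, 21/5); (4, -4) → (28/5, -4/5); (3, 2) → (6/5, 17/5); (2, 2) → (2/5, 14/5)
T3 scale by (3/2, 1/2): (3/5, 21/5) → (9/10, 21/10); (28/5, -4/5) → (42/5, -2/5); (6/5, 17/5) → (9/5, 17/10); (2/5, 14/5) → (3/5, 7/5)

image vertices: (9/10, 21/10), (42/5, -2/5), (9/5, 17/10), (3/5, 7/5)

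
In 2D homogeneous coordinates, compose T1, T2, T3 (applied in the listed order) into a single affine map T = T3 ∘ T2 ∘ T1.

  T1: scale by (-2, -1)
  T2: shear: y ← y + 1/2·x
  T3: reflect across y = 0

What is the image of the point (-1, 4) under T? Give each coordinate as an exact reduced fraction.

T(p) = (2, 3)

T1 scale by (-2, -1): (-1, 4) → (2, -4)
T2 shear: y ← y + 1/2·x: (2, -4) → (2, -3)
T3 reflect across y = 0: (2, -3) → (2, 3)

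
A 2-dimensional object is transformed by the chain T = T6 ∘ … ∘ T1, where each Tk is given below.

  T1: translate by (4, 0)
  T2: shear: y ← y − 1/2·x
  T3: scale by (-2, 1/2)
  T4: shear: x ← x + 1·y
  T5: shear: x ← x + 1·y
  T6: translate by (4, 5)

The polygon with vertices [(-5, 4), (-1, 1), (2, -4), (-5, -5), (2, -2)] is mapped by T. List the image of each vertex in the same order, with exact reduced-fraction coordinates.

image vertices: (21/2, 29/4), (-5/2, 19/4), (-15, 3/2), (3/2, 11/4), (-13, 5/2)

T1 translate by (4, 0): (-5, 4) → (-1, 4); (-1, 1) → (3, 1); (2, -4) → (6, -4); (-5, -5) → (-1, -5); (2, -2) → (6, -2)
T2 shear: y ← y − 1/2·x: (-1, 4) → (-1, 9/2); (3, 1) → (3, -1/2); (6, -4) → (6, -7); (-1, -5) → (-1, -9/2); (6, -2) → (6, -5)
T3 scale by (-2, 1/2): (-1, 9/2) → (2, 9/4); (3, -1/2) → (-6, -1/4); (6, -7) → (-12, -7/2); (-1, -9/2) → (2, -9/4); (6, -5) → (-12, -5/2)
T4 shear: x ← x + 1·y: (2, 9/4) → (17/4, 9/4); (-6, -1/4) → (-25/4, -1/4); (-12, -7/2) → (-31/2, -7/2); (2, -9/4) → (-1/4, -9/4); (-12, -5/2) → (-29/2, -5/2)
T5 shear: x ← x + 1·y: (17/4, 9/4) → (13/2, 9/4); (-25/4, -1/4) → (-13/2, -1/4); (-31/2, -7/2) → (-19, -7/2); (-1/4, -9/4) → (-5/2, -9/4); (-29/2, -5/2) → (-17, -5/2)
T6 translate by (4, 5): (13/2, 9/4) → (21/2, 29/4); (-13/2, -1/4) → (-5/2, 19/4); (-19, -7/2) → (-15, 3/2); (-5/2, -9/4) → (3/2, 11/4); (-17, -5/2) → (-13, 5/2)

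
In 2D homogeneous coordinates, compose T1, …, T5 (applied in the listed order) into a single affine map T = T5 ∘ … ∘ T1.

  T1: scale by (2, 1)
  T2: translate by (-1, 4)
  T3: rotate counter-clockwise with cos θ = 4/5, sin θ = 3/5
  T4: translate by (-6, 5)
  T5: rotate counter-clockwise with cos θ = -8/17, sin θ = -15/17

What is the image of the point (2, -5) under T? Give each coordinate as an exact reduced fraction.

T1 scale by (2, 1): (2, -5) → (4, -5)
T2 translate by (-1, 4): (4, -5) → (3, -1)
T3 rotate counter-clockwise with cos θ = 4/5, sin θ = 3/5: (3, -1) → (3, 1)
T4 translate by (-6, 5): (3, 1) → (-3, 6)
T5 rotate counter-clockwise with cos θ = -8/17, sin θ = -15/17: (-3, 6) → (114/17, -3/17)

T(p) = (114/17, -3/17)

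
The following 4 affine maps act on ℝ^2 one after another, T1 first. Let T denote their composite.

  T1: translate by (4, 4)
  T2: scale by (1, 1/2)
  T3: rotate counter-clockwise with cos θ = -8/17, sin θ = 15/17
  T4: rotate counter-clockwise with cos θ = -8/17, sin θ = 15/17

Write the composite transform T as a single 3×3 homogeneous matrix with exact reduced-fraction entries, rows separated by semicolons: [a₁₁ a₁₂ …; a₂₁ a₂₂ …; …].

T1 = [1 0 4; 0 1 4; 0 0 1]
T2·T1 = [1 0 4; 0 1/2 2; 0 0 1]
T3·…·T1 = [-8/17 -15/34 -62/17; 15/17 -4/17 44/17; 0 0 1]
T4·…·T1 = [-161/289 120/289 -164/289; -240/289 -161/578 -1282/289; 0 0 1]

T = [-161/289 120/289 -164/289; -240/289 -161/578 -1282/289; 0 0 1]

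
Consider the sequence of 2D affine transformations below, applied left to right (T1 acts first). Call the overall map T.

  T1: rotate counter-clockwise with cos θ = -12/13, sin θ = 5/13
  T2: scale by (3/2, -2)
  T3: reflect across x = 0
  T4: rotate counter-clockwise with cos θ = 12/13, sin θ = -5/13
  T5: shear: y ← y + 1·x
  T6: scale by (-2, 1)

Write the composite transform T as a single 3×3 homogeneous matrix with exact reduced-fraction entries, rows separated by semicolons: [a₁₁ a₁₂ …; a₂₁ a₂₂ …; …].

T1 = [-12/13 -5/13 0; 5/13 -12/13 0; 0 0 1]
T2·T1 = [-18/13 -15/26 0; -10/13 24/13 0; 0 0 1]
T3·…·T1 = [18/13 15/26 0; -10/13 24/13 0; 0 0 1]
T4·…·T1 = [166/169 210/169 0; -210/169 501/338 0; 0 0 1]
T5·…·T1 = [166/169 210/169 0; -44/169 921/338 0; 0 0 1]
T6·…·T1 = [-332/169 -420/169 0; -44/169 921/338 0; 0 0 1]

T = [-332/169 -420/169 0; -44/169 921/338 0; 0 0 1]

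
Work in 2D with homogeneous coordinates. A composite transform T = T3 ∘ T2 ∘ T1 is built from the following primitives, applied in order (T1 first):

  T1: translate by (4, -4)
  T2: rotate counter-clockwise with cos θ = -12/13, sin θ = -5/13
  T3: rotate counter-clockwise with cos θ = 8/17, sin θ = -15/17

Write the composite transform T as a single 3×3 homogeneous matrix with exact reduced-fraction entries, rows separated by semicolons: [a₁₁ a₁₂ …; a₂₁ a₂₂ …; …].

T = [-171/221 -140/221 -124/221; 140/221 -171/221 1244/221; 0 0 1]

T1 = [1 0 4; 0 1 -4; 0 0 1]
T2·T1 = [-12/13 5/13 -68/13; -5/13 -12/13 28/13; 0 0 1]
T3·…·T1 = [-171/221 -140/221 -124/221; 140/221 -171/221 1244/221; 0 0 1]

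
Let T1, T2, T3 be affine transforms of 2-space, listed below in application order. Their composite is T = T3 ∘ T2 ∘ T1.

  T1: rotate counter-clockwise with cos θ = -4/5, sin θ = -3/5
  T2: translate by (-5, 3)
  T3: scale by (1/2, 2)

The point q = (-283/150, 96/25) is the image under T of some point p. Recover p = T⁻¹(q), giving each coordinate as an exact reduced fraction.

p = (-1/3, 8/5)

T1 = [-4/5 3/5 0; -3/5 -4/5 0; 0 0 1]
T2·T1 = [-4/5 3/5 -5; -3/5 -4/5 3; 0 0 1]
T3·…·T1 = [-2/5 3/10 -5/2; -6/5 -8/5 6; 0 0 1]
det M = 1; M⁻¹ = [-8/5 -3/10 -11/5; 6/5 -2/5 27/5; 0 0 1]
M⁻¹ · (-283/150, 96/25)ᵀ = (-1/3, 8/5)ᵀ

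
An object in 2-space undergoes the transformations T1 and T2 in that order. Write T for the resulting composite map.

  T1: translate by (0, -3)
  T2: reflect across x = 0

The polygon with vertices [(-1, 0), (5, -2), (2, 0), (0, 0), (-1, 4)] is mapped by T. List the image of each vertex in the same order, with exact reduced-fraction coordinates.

T1 translate by (0, -3): (-1, 0) → (-1, -3); (5, -2) → (5, -5); (2, 0) → (2, -3); (0, 0) → (0, -3); (-1, 4) → (-1, 1)
T2 reflect across x = 0: (-1, -3) → (1, -3); (5, -5) → (-5, -5); (2, -3) → (-2, -3); (0, -3) → (0, -3); (-1, 1) → (1, 1)

image vertices: (1, -3), (-5, -5), (-2, -3), (0, -3), (1, 1)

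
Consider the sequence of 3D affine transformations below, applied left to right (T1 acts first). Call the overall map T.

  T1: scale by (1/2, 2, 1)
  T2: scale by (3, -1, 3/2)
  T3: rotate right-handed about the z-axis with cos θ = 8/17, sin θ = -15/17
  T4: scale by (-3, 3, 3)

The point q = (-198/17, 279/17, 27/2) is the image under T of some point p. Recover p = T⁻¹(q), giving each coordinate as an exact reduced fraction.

p = (-2, -3, 3)

T1 = [1/2 0 0 0; 0 2 0 0; 0 0 1 0; 0 0 0 1]
T2·T1 = [3/2 0 0 0; 0 -2 0 0; 0 0 3/2 0; 0 0 0 1]
T3·…·T1 = [12/17 -30/17 0 0; -45/34 -16/17 0 0; 0 0 3/2 0; 0 0 0 1]
T4·…·T1 = [-36/17 90/17 0 0; -135/34 -48/17 0 0; 0 0 9/2 0; 0 0 0 1]
det M = 243/2; M⁻¹ = [-16/153 -10/51 0 0; 5/34 -4/51 0 0; 0 0 2/9 0; 0 0 0 1]
M⁻¹ · (-198/17, 279/17, 27/2)ᵀ = (-2, -3, 3)ᵀ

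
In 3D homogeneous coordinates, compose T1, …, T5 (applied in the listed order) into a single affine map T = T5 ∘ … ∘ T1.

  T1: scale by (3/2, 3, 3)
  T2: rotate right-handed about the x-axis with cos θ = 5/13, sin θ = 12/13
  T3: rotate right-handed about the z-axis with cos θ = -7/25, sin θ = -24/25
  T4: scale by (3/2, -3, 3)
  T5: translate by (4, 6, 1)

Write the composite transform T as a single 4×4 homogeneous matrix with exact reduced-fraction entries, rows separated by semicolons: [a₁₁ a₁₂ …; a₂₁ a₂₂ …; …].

T = [-63/100 108/65 -1296/325 4; 108/25 63/65 -756/325 6; 0 108/13 45/13 1; 0 0 0 1]

T1 = [3/2 0 0 0; 0 3 0 0; 0 0 3 0; 0 0 0 1]
T2·T1 = [3/2 0 0 0; 0 15/13 -36/13 0; 0 36/13 15/13 0; 0 0 0 1]
T3·…·T1 = [-21/50 72/65 -864/325 0; -36/25 -21/65 252/325 0; 0 36/13 15/13 0; 0 0 0 1]
T4·…·T1 = [-63/100 108/65 -1296/325 0; 108/25 63/65 -756/325 0; 0 108/13 45/13 0; 0 0 0 1]
T5·…·T1 = [-63/100 108/65 -1296/325 4; 108/25 63/65 -756/325 6; 0 108/13 45/13 1; 0 0 0 1]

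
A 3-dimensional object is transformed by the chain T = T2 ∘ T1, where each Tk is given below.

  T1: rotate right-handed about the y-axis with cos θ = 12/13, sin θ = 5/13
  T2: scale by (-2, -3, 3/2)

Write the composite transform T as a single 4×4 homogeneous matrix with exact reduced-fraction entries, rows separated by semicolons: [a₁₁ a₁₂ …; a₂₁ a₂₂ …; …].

T1 = [12/13 0 5/13 0; 0 1 0 0; -5/13 0 12/13 0; 0 0 0 1]
T2·T1 = [-24/13 0 -10/13 0; 0 -3 0 0; -15/26 0 18/13 0; 0 0 0 1]

T = [-24/13 0 -10/13 0; 0 -3 0 0; -15/26 0 18/13 0; 0 0 0 1]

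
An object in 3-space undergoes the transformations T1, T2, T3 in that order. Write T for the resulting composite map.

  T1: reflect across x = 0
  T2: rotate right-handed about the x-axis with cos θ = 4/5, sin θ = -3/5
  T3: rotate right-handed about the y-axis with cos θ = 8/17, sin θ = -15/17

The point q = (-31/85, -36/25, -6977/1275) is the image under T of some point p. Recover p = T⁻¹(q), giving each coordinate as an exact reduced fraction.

p = (5, 1/5, -8/3)

T1 = [-1 0 0 0; 0 1 0 0; 0 0 1 0; 0 0 0 1]
T2·T1 = [-1 0 0 0; 0 4/5 3/5 0; 0 -3/5 4/5 0; 0 0 0 1]
T3·…·T1 = [-8/17 9/17 -12/17 0; 0 4/5 3/5 0; -15/17 -24/85 32/85 0; 0 0 0 1]
det M = -1; M⁻¹ = [-8/17 0 -15/17 0; 9/17 4/5 -24/85 0; -12/17 3/5 32/85 0; 0 0 0 1]
M⁻¹ · (-31/85, -36/25, -6977/1275)ᵀ = (5, 1/5, -8/3)ᵀ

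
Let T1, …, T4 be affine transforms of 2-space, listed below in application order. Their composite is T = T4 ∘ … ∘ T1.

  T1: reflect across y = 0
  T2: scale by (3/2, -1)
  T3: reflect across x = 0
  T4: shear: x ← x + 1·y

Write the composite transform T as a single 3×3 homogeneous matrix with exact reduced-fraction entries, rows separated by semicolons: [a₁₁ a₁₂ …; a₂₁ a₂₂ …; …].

T1 = [1 0 0; 0 -1 0; 0 0 1]
T2·T1 = [3/2 0 0; 0 1 0; 0 0 1]
T3·…·T1 = [-3/2 0 0; 0 1 0; 0 0 1]
T4·…·T1 = [-3/2 1 0; 0 1 0; 0 0 1]

T = [-3/2 1 0; 0 1 0; 0 0 1]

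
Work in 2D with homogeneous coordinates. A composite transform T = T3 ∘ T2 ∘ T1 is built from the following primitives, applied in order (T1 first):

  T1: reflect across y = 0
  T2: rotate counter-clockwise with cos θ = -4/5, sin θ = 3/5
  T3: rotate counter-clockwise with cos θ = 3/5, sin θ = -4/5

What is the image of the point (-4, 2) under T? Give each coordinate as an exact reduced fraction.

T(p) = (2, -4)

T1 reflect across y = 0: (-4, 2) → (-4, -2)
T2 rotate counter-clockwise with cos θ = -4/5, sin θ = 3/5: (-4, -2) → (22/5, -4/5)
T3 rotate counter-clockwise with cos θ = 3/5, sin θ = -4/5: (22/5, -4/5) → (2, -4)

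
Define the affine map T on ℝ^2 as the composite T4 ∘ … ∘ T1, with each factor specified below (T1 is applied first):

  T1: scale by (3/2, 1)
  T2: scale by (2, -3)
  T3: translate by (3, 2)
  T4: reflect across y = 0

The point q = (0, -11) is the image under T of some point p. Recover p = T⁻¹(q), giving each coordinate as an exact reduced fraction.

p = (-1, -3)

T1 = [3/2 0 0; 0 1 0; 0 0 1]
T2·T1 = [3 0 0; 0 -3 0; 0 0 1]
T3·…·T1 = [3 0 3; 0 -3 2; 0 0 1]
T4·…·T1 = [3 0 3; 0 3 -2; 0 0 1]
det M = 9; M⁻¹ = [1/3 0 -1; 0 1/3 2/3; 0 0 1]
M⁻¹ · (0, -11)ᵀ = (-1, -3)ᵀ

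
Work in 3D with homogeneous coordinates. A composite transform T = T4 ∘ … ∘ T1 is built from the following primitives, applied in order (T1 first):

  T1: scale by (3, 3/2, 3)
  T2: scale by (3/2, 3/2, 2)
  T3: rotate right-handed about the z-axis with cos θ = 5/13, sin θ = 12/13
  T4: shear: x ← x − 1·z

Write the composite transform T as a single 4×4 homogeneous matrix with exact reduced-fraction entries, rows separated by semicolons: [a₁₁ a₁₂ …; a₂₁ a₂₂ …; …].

T = [45/26 -27/13 -6 0; 54/13 45/52 0 0; 0 0 6 0; 0 0 0 1]

T1 = [3 0 0 0; 0 3/2 0 0; 0 0 3 0; 0 0 0 1]
T2·T1 = [9/2 0 0 0; 0 9/4 0 0; 0 0 6 0; 0 0 0 1]
T3·…·T1 = [45/26 -27/13 0 0; 54/13 45/52 0 0; 0 0 6 0; 0 0 0 1]
T4·…·T1 = [45/26 -27/13 -6 0; 54/13 45/52 0 0; 0 0 6 0; 0 0 0 1]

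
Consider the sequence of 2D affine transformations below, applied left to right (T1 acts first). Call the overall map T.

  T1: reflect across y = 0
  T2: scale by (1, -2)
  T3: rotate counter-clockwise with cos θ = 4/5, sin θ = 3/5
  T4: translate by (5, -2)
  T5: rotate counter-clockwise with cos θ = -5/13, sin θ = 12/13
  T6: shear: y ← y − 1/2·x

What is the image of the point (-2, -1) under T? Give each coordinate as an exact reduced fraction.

T1 reflect across y = 0: (-2, -1) → (-2, 1)
T2 scale by (1, -2): (-2, 1) → (-2, -2)
T3 rotate counter-clockwise with cos θ = 4/5, sin θ = 3/5: (-2, -2) → (-2/5, -14/5)
T4 translate by (5, -2): (-2/5, -14/5) → (23/5, -24/5)
T5 rotate counter-clockwise with cos θ = -5/13, sin θ = 12/13: (23/5, -24/5) → (173/65, 396/65)
T6 shear: y ← y − 1/2·x: (173/65, 396/65) → (173/65, 619/130)

T(p) = (173/65, 619/130)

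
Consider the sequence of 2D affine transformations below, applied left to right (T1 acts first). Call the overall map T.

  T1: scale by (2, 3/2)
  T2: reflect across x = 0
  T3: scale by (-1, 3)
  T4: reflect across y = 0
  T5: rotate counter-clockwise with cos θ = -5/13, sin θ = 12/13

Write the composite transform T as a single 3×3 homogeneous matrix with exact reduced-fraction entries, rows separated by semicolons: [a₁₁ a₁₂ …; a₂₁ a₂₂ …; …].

T = [-10/13 54/13 0; 24/13 45/26 0; 0 0 1]

T1 = [2 0 0; 0 3/2 0; 0 0 1]
T2·T1 = [-2 0 0; 0 3/2 0; 0 0 1]
T3·…·T1 = [2 0 0; 0 9/2 0; 0 0 1]
T4·…·T1 = [2 0 0; 0 -9/2 0; 0 0 1]
T5·…·T1 = [-10/13 54/13 0; 24/13 45/26 0; 0 0 1]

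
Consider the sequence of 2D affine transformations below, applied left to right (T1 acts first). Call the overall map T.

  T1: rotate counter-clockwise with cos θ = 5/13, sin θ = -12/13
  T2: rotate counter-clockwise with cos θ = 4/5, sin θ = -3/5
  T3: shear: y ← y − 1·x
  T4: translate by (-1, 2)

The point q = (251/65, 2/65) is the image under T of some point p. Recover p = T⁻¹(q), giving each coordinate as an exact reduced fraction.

T1 = [5/13 12/13 0; -12/13 5/13 0; 0 0 1]
T2·T1 = [-16/65 63/65 0; -63/65 -16/65 0; 0 0 1]
T3·…·T1 = [-16/65 63/65 0; -47/65 -79/65 0; 0 0 1]
T4·…·T1 = [-16/65 63/65 -1; -47/65 -79/65 2; 0 0 1]
det M = 1; M⁻¹ = [-79/65 -63/65 47/65; 47/65 -16/65 79/65; 0 0 1]
M⁻¹ · (251/65, 2/65)ᵀ = (-4, 4)ᵀ

p = (-4, 4)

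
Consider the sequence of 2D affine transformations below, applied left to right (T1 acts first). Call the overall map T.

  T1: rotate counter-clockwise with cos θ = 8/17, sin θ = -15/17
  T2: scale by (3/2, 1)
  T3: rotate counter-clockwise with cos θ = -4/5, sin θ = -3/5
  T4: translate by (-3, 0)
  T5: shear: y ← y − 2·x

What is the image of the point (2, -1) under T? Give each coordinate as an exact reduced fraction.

T(p) = (-75/17, 359/34)

T1 rotate counter-clockwise with cos θ = 8/17, sin θ = -15/17: (2, -1) → (1/17, -38/17)
T2 scale by (3/2, 1): (1/17, -38/17) → (3/34, -38/17)
T3 rotate counter-clockwise with cos θ = -4/5, sin θ = -3/5: (3/34, -38/17) → (-24/17, 59/34)
T4 translate by (-3, 0): (-24/17, 59/34) → (-75/17, 59/34)
T5 shear: y ← y − 2·x: (-75/17, 59/34) → (-75/17, 359/34)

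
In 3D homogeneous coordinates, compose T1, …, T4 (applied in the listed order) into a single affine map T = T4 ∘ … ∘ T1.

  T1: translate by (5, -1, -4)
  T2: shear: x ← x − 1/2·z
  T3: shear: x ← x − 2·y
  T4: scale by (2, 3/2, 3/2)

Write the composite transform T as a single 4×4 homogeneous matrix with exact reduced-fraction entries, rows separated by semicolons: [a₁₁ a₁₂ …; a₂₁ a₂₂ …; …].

T = [2 -4 -1 18; 0 3/2 0 -3/2; 0 0 3/2 -6; 0 0 0 1]

T1 = [1 0 0 5; 0 1 0 -1; 0 0 1 -4; 0 0 0 1]
T2·T1 = [1 0 -1/2 7; 0 1 0 -1; 0 0 1 -4; 0 0 0 1]
T3·…·T1 = [1 -2 -1/2 9; 0 1 0 -1; 0 0 1 -4; 0 0 0 1]
T4·…·T1 = [2 -4 -1 18; 0 3/2 0 -3/2; 0 0 3/2 -6; 0 0 0 1]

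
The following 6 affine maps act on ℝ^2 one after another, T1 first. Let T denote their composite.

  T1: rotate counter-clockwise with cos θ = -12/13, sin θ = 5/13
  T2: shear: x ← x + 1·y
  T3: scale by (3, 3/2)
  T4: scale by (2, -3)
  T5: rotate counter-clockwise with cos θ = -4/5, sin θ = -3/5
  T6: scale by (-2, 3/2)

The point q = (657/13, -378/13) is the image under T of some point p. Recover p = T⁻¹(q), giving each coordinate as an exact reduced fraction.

T1 = [-12/13 -5/13 0; 5/13 -12/13 0; 0 0 1]
T2·T1 = [-7/13 -17/13 0; 5/13 -12/13 0; 0 0 1]
T3·…·T1 = [-21/13 -51/13 0; 15/26 -18/13 0; 0 0 1]
T4·…·T1 = [-42/13 -102/13 0; -45/26 54/13 0; 0 0 1]
T5·…·T1 = [201/130 114/13 0; 216/65 18/13 0; 0 0 1]
T6·…·T1 = [-201/65 -228/13 0; 324/65 27/13 0; 0 0 1]
det M = 81; M⁻¹ = [1/39 76/351 0; -4/65 -67/1755 0; 0 0 1]
M⁻¹ · (657/13, -378/13)ᵀ = (-5, -2)ᵀ

p = (-5, -2)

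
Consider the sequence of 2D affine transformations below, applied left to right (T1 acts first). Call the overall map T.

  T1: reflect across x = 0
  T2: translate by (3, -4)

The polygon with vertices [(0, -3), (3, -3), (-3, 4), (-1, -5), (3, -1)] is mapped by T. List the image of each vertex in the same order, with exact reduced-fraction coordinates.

T1 reflect across x = 0: (0, -3) → (0, -3); (3, -3) → (-3, -3); (-3, 4) → (3, 4); (-1, -5) → (1, -5); (3, -1) → (-3, -1)
T2 translate by (3, -4): (0, -3) → (3, -7); (-3, -3) → (0, -7); (3, 4) → (6, 0); (1, -5) → (4, -9); (-3, -1) → (0, -5)

image vertices: (3, -7), (0, -7), (6, 0), (4, -9), (0, -5)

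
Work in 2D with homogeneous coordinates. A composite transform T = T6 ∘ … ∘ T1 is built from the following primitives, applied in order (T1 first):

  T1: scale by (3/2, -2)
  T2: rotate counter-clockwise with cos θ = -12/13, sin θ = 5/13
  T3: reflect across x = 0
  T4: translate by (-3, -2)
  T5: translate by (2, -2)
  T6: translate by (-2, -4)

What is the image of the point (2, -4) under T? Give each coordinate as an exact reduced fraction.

T(p) = (37/13, -185/13)

T1 scale by (3/2, -2): (2, -4) → (3, 8)
T2 rotate counter-clockwise with cos θ = -12/13, sin θ = 5/13: (3, 8) → (-76/13, -81/13)
T3 reflect across x = 0: (-76/13, -81/13) → (76/13, -81/13)
T4 translate by (-3, -2): (76/13, -81/13) → (37/13, -107/13)
T5 translate by (2, -2): (37/13, -107/13) → (63/13, -133/13)
T6 translate by (-2, -4): (63/13, -133/13) → (37/13, -185/13)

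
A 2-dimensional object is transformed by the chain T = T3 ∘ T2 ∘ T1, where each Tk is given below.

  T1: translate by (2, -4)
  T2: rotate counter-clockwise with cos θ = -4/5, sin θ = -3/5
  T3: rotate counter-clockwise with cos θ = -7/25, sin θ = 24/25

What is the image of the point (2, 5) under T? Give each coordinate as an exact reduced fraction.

T1 translate by (2, -4): (2, 5) → (4, 1)
T2 rotate counter-clockwise with cos θ = -4/5, sin θ = -3/5: (4, 1) → (-13/5, -16/5)
T3 rotate counter-clockwise with cos θ = -7/25, sin θ = 24/25: (-13/5, -16/5) → (19/5, -8/5)

T(p) = (19/5, -8/5)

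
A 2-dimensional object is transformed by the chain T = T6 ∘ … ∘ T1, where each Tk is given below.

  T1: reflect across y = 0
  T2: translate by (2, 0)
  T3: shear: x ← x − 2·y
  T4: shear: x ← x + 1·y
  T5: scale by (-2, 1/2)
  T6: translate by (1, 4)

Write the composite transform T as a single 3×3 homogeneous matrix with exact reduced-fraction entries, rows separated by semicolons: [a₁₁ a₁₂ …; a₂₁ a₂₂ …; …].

T1 = [1 0 0; 0 -1 0; 0 0 1]
T2·T1 = [1 0 2; 0 -1 0; 0 0 1]
T3·…·T1 = [1 2 2; 0 -1 0; 0 0 1]
T4·…·T1 = [1 1 2; 0 -1 0; 0 0 1]
T5·…·T1 = [-2 -2 -4; 0 -1/2 0; 0 0 1]
T6·…·T1 = [-2 -2 -3; 0 -1/2 4; 0 0 1]

T = [-2 -2 -3; 0 -1/2 4; 0 0 1]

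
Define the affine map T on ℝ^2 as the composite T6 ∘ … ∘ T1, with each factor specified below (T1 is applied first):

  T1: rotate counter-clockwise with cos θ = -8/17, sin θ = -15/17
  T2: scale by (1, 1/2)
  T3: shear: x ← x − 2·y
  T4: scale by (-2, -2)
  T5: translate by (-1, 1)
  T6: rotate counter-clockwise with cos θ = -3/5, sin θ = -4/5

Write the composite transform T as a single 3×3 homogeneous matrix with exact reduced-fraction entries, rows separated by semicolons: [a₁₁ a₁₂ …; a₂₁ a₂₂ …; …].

T1 = [-8/17 15/17 0; -15/17 -8/17 0; 0 0 1]
T2·T1 = [-8/17 15/17 0; -15/34 -4/17 0; 0 0 1]
T3·…·T1 = [7/17 23/17 0; -15/34 -4/17 0; 0 0 1]
T4·…·T1 = [-14/17 -46/17 0; 15/17 8/17 0; 0 0 1]
T5·…·T1 = [-14/17 -46/17 -1; 15/17 8/17 1; 0 0 1]
T6·…·T1 = [6/5 2 7/5; 11/85 32/17 1/5; 0 0 1]

T = [6/5 2 7/5; 11/85 32/17 1/5; 0 0 1]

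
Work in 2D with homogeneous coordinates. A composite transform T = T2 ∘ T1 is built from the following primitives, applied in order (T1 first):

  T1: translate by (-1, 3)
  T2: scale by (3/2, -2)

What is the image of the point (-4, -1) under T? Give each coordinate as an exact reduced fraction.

T(p) = (-15/2, -4)

T1 translate by (-1, 3): (-4, -1) → (-5, 2)
T2 scale by (3/2, -2): (-5, 2) → (-15/2, -4)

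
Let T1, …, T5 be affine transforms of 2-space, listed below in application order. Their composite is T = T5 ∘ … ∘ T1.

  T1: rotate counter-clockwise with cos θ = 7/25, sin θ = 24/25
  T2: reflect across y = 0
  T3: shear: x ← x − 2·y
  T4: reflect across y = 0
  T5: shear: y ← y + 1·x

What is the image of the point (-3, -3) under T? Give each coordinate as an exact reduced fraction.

T(p) = (-27/5, -228/25)

T1 rotate counter-clockwise with cos θ = 7/25, sin θ = 24/25: (-3, -3) → (51/25, -93/25)
T2 reflect across y = 0: (51/25, -93/25) → (51/25, 93/25)
T3 shear: x ← x − 2·y: (51/25, 93/25) → (-27/5, 93/25)
T4 reflect across y = 0: (-27/5, 93/25) → (-27/5, -93/25)
T5 shear: y ← y + 1·x: (-27/5, -93/25) → (-27/5, -228/25)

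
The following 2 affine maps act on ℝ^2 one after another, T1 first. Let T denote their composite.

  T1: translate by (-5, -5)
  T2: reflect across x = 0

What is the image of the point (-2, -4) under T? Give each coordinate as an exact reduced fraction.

T(p) = (7, -9)

T1 translate by (-5, -5): (-2, -4) → (-7, -9)
T2 reflect across x = 0: (-7, -9) → (7, -9)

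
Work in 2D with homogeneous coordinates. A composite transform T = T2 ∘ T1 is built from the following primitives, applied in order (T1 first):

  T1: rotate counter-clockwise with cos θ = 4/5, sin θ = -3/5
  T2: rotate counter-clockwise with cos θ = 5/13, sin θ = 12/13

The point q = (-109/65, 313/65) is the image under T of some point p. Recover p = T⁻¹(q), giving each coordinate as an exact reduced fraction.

T1 = [4/5 3/5 0; -3/5 4/5 0; 0 0 1]
T2·T1 = [56/65 -33/65 0; 33/65 56/65 0; 0 0 1]
det M = 1; M⁻¹ = [56/65 33/65 0; -33/65 56/65 0; 0 0 1]
M⁻¹ · (-109/65, 313/65)ᵀ = (1, 5)ᵀ

p = (1, 5)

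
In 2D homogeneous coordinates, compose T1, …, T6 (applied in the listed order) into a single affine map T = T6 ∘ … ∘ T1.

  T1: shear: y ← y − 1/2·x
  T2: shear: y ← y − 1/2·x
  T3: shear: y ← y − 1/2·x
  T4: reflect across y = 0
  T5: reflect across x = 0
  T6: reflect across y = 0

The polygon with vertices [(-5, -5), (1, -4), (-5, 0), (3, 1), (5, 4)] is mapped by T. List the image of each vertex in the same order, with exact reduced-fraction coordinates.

T1 shear: y ← y − 1/2·x: (-5, -5) → (-5, -5/2); (1, -4) → (1, -9/2); (-5, 0) → (-5, 5/2); (3, 1) → (3, -1/2); (5, 4) → (5, 3/2)
T2 shear: y ← y − 1/2·x: (-5, -5/2) → (-5, 0); (1, -9/2) → (1, -5); (-5, 5/2) → (-5, 5); (3, -1/2) → (3, -2); (5, 3/2) → (5, -1)
T3 shear: y ← y − 1/2·x: (-5, 0) → (-5, 5/2); (1, -5) → (1, -11/2); (-5, 5) → (-5, 15/2); (3, -2) → (3, -7/2); (5, -1) → (5, -7/2)
T4 reflect across y = 0: (-5, 5/2) → (-5, -5/2); (1, -11/2) → (1, 11/2); (-5, 15/2) → (-5, -15/2); (3, -7/2) → (3, 7/2); (5, -7/2) → (5, 7/2)
T5 reflect across x = 0: (-5, -5/2) → (5, -5/2); (1, 11/2) → (-1, 11/2); (-5, -15/2) → (5, -15/2); (3, 7/2) → (-3, 7/2); (5, 7/2) → (-5, 7/2)
T6 reflect across y = 0: (5, -5/2) → (5, 5/2); (-1, 11/2) → (-1, -11/2); (5, -15/2) → (5, 15/2); (-3, 7/2) → (-3, -7/2); (-5, 7/2) → (-5, -7/2)

image vertices: (5, 5/2), (-1, -11/2), (5, 15/2), (-3, -7/2), (-5, -7/2)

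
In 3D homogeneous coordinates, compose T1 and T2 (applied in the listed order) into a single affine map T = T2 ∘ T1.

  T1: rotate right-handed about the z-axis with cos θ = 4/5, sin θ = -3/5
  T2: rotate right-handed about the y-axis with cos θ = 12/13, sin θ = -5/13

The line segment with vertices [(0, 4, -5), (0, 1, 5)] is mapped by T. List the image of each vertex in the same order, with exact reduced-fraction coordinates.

T1 rotate right-handed about the z-axis with cos θ = 4/5, sin θ = -3/5: (0, 4, -5) → (12/5, 16/5, -5); (0, 1, 5) → (3/5, 4/5, 5)
T2 rotate right-handed about the y-axis with cos θ = 12/13, sin θ = -5/13: (12/5, 16/5, -5) → (269/65, 16/5, -48/13); (3/5, 4/5, 5) → (-89/65, 4/5, 63/13)

image vertices: (269/65, 16/5, -48/13), (-89/65, 4/5, 63/13)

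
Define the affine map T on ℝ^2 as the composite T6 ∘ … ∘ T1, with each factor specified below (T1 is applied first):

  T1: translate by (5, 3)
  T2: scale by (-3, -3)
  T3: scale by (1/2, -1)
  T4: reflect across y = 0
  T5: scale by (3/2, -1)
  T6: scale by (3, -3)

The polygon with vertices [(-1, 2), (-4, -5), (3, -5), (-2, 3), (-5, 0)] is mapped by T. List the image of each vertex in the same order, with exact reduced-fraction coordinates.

image vertices: (-27, -45), (-27/4, 18), (-54, 18), (-81/4, -54), (0, -27)

T1 translate by (5, 3): (-1, 2) → (4, 5); (-4, -5) → (1, -2); (3, -5) → (8, -2); (-2, 3) → (3, 6); (-5, 0) → (0, 3)
T2 scale by (-3, -3): (4, 5) → (-12, -15); (1, -2) → (-3, 6); (8, -2) → (-24, 6); (3, 6) → (-9, -18); (0, 3) → (0, -9)
T3 scale by (1/2, -1): (-12, -15) → (-6, 15); (-3, 6) → (-3/2, -6); (-24, 6) → (-12, -6); (-9, -18) → (-9/2, 18); (0, -9) → (0, 9)
T4 reflect across y = 0: (-6, 15) → (-6, -15); (-3/2, -6) → (-3/2, 6); (-12, -6) → (-12, 6); (-9/2, 18) → (-9/2, -18); (0, 9) → (0, -9)
T5 scale by (3/2, -1): (-6, -15) → (-9, 15); (-3/2, 6) → (-9/4, -6); (-12, 6) → (-18, -6); (-9/2, -18) → (-27/4, 18); (0, -9) → (0, 9)
T6 scale by (3, -3): (-9, 15) → (-27, -45); (-9/4, -6) → (-27/4, 18); (-18, -6) → (-54, 18); (-27/4, 18) → (-81/4, -54); (0, 9) → (0, -27)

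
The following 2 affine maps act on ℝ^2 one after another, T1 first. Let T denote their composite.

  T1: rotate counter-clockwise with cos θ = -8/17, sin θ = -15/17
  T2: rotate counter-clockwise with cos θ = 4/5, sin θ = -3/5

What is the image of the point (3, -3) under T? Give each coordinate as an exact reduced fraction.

T1 rotate counter-clockwise with cos θ = -8/17, sin θ = -15/17: (3, -3) → (-69/17, -21/17)
T2 rotate counter-clockwise with cos θ = 4/5, sin θ = -3/5: (-69/17, -21/17) → (-339/85, 123/85)

T(p) = (-339/85, 123/85)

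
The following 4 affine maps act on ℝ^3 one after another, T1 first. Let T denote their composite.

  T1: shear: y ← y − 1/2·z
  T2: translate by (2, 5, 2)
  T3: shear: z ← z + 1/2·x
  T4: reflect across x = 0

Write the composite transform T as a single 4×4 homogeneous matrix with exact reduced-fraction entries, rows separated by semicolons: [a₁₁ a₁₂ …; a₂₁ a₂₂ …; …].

T1 = [1 0 0 0; 0 1 -1/2 0; 0 0 1 0; 0 0 0 1]
T2·T1 = [1 0 0 2; 0 1 -1/2 5; 0 0 1 2; 0 0 0 1]
T3·…·T1 = [1 0 0 2; 0 1 -1/2 5; 1/2 0 1 3; 0 0 0 1]
T4·…·T1 = [-1 0 0 -2; 0 1 -1/2 5; 1/2 0 1 3; 0 0 0 1]

T = [-1 0 0 -2; 0 1 -1/2 5; 1/2 0 1 3; 0 0 0 1]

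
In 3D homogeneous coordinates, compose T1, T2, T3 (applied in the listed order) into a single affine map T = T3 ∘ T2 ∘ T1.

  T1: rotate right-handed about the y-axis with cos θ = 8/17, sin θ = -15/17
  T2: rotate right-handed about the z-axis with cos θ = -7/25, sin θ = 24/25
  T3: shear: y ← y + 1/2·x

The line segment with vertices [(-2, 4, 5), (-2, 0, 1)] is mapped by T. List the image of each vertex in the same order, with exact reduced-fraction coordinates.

T1 rotate right-handed about the y-axis with cos θ = 8/17, sin θ = -15/17: (-2, 4, 5) → (-91/17, 4, 10/17); (-2, 0, 1) → (-31/17, 0, -22/17)
T2 rotate right-handed about the z-axis with cos θ = -7/25, sin θ = 24/25: (-91/17, 4, 10/17) → (-199/85, -532/85, 10/17); (-31/17, 0, -22/17) → (217/425, -744/425, -22/17)
T3 shear: y ← y + 1/2·x: (-199/85, -532/85, 10/17) → (-199/85, -1263/170, 10/17); (217/425, -744/425, -22/17) → (217/425, -1271/850, -22/17)

image vertices: (-199/85, -1263/170, 10/17), (217/425, -1271/850, -22/17)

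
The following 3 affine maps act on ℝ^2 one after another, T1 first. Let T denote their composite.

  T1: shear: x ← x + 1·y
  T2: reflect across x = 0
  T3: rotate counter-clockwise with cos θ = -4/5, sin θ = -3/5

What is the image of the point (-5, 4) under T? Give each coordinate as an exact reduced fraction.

T(p) = (8/5, -19/5)

T1 shear: x ← x + 1·y: (-5, 4) → (-1, 4)
T2 reflect across x = 0: (-1, 4) → (1, 4)
T3 rotate counter-clockwise with cos θ = -4/5, sin θ = -3/5: (1, 4) → (8/5, -19/5)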